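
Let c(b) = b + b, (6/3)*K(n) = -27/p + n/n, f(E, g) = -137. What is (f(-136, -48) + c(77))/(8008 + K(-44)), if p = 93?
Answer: 527/248259 ≈ 0.0021228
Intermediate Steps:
K(n) = 11/31 (K(n) = (-27/93 + n/n)/2 = (-27*1/93 + 1)/2 = (-9/31 + 1)/2 = (1/2)*(22/31) = 11/31)
c(b) = 2*b
(f(-136, -48) + c(77))/(8008 + K(-44)) = (-137 + 2*77)/(8008 + 11/31) = (-137 + 154)/(248259/31) = 17*(31/248259) = 527/248259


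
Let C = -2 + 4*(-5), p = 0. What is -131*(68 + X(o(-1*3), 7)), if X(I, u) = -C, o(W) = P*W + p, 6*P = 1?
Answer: -11790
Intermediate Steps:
P = ⅙ (P = (⅙)*1 = ⅙ ≈ 0.16667)
C = -22 (C = -2 - 20 = -22)
o(W) = W/6 (o(W) = W/6 + 0 = W/6)
X(I, u) = 22 (X(I, u) = -1*(-22) = 22)
-131*(68 + X(o(-1*3), 7)) = -131*(68 + 22) = -131*90 = -11790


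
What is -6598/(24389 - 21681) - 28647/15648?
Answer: -15068465/3531232 ≈ -4.2672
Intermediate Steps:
-6598/(24389 - 21681) - 28647/15648 = -6598/2708 - 28647*1/15648 = -6598*1/2708 - 9549/5216 = -3299/1354 - 9549/5216 = -15068465/3531232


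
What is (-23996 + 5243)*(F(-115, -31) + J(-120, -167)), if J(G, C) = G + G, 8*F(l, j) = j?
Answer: 36587103/8 ≈ 4.5734e+6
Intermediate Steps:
F(l, j) = j/8
J(G, C) = 2*G
(-23996 + 5243)*(F(-115, -31) + J(-120, -167)) = (-23996 + 5243)*((⅛)*(-31) + 2*(-120)) = -18753*(-31/8 - 240) = -18753*(-1951/8) = 36587103/8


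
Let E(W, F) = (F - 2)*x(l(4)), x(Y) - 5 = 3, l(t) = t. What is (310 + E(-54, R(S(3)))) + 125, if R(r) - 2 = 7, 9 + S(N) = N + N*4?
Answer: 491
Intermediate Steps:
S(N) = -9 + 5*N (S(N) = -9 + (N + N*4) = -9 + (N + 4*N) = -9 + 5*N)
R(r) = 9 (R(r) = 2 + 7 = 9)
x(Y) = 8 (x(Y) = 5 + 3 = 8)
E(W, F) = -16 + 8*F (E(W, F) = (F - 2)*8 = (-2 + F)*8 = -16 + 8*F)
(310 + E(-54, R(S(3)))) + 125 = (310 + (-16 + 8*9)) + 125 = (310 + (-16 + 72)) + 125 = (310 + 56) + 125 = 366 + 125 = 491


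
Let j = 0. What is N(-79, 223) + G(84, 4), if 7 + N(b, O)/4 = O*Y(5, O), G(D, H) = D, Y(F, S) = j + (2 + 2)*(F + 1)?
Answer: 21464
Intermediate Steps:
Y(F, S) = 4 + 4*F (Y(F, S) = 0 + (2 + 2)*(F + 1) = 0 + 4*(1 + F) = 0 + (4 + 4*F) = 4 + 4*F)
N(b, O) = -28 + 96*O (N(b, O) = -28 + 4*(O*(4 + 4*5)) = -28 + 4*(O*(4 + 20)) = -28 + 4*(O*24) = -28 + 4*(24*O) = -28 + 96*O)
N(-79, 223) + G(84, 4) = (-28 + 96*223) + 84 = (-28 + 21408) + 84 = 21380 + 84 = 21464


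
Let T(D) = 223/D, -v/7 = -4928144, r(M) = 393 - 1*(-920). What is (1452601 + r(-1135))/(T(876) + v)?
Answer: 1273628664/30219379231 ≈ 0.042146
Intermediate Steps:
r(M) = 1313 (r(M) = 393 + 920 = 1313)
v = 34497008 (v = -7*(-4928144) = 34497008)
(1452601 + r(-1135))/(T(876) + v) = (1452601 + 1313)/(223/876 + 34497008) = 1453914/(223*(1/876) + 34497008) = 1453914/(223/876 + 34497008) = 1453914/(30219379231/876) = 1453914*(876/30219379231) = 1273628664/30219379231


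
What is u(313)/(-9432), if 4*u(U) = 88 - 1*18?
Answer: -35/18864 ≈ -0.0018554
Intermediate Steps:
u(U) = 35/2 (u(U) = (88 - 1*18)/4 = (88 - 18)/4 = (¼)*70 = 35/2)
u(313)/(-9432) = (35/2)/(-9432) = (35/2)*(-1/9432) = -35/18864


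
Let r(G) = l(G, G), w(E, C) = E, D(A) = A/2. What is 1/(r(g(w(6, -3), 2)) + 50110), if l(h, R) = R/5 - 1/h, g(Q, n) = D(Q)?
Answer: 15/751654 ≈ 1.9956e-5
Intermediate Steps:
D(A) = A/2 (D(A) = A*(½) = A/2)
g(Q, n) = Q/2
l(h, R) = -1/h + R/5 (l(h, R) = R*(⅕) - 1/h = R/5 - 1/h = -1/h + R/5)
r(G) = -1/G + G/5
1/(r(g(w(6, -3), 2)) + 50110) = 1/((-1/((½)*6) + ((½)*6)/5) + 50110) = 1/((-1/3 + (⅕)*3) + 50110) = 1/((-1*⅓ + ⅗) + 50110) = 1/((-⅓ + ⅗) + 50110) = 1/(4/15 + 50110) = 1/(751654/15) = 15/751654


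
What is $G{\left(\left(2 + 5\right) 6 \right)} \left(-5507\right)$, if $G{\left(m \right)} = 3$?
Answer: $-16521$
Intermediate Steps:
$G{\left(\left(2 + 5\right) 6 \right)} \left(-5507\right) = 3 \left(-5507\right) = -16521$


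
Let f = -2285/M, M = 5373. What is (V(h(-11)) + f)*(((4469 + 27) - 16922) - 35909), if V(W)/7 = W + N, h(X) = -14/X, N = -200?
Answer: 3975204819635/59103 ≈ 6.7259e+7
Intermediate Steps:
V(W) = -1400 + 7*W (V(W) = 7*(W - 200) = 7*(-200 + W) = -1400 + 7*W)
f = -2285/5373 ≈ -0.42527
(V(h(-11)) + f)*(((4469 + 27) - 16922) - 35909) = ((-1400 + 7*(-14/(-11))) - 2285/5373)*(((4469 + 27) - 16922) - 35909) = ((-1400 + 7*(-14*(-1/11))) - 2285/5373)*((4496 - 16922) - 35909) = ((-1400 + 7*(14/11)) - 2285/5373)*(-12426 - 35909) = ((-1400 + 98/11) - 2285/5373)*(-48335) = (-15302/11 - 2285/5373)*(-48335) = -82242781/59103*(-48335) = 3975204819635/59103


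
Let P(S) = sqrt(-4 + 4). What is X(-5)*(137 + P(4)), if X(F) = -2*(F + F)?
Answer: 2740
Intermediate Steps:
P(S) = 0 (P(S) = sqrt(0) = 0)
X(F) = -4*F
X(-5)*(137 + P(4)) = (-4*(-5))*(137 + 0) = 20*137 = 2740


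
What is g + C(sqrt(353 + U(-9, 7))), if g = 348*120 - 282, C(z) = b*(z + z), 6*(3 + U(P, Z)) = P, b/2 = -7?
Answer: 41478 - 14*sqrt(1394) ≈ 40955.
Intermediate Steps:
b = -14 (b = 2*(-7) = -14)
U(P, Z) = -3 + P/6
C(z) = -28*z (C(z) = -14*(z + z) = -28*z)
g = 41478 (g = 41760 - 282 = 41478)
g + C(sqrt(353 + U(-9, 7))) = 41478 - 28*sqrt(353 + (-3 + (1/6)*(-9))) = 41478 - 28*sqrt(353 + (-3 - 3/2)) = 41478 - 28*sqrt(353 - 9/2) = 41478 - 14*sqrt(1394)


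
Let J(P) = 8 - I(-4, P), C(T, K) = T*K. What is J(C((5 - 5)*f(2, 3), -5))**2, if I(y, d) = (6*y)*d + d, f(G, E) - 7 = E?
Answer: 64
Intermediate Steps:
f(G, E) = 7 + E
I(y, d) = d + 6*d*y (I(y, d) = 6*d*y + d = d + 6*d*y)
C(T, K) = K*T
J(P) = 8 + 23*P (J(P) = 8 - P*(1 + 6*(-4)) = 8 - P*(1 - 24) = 8 - P*(-23) = 8 - (-23)*P = 8 + 23*P)
J(C((5 - 5)*f(2, 3), -5))**2 = (8 + 23*(-5*(5 - 5)*(7 + 3)))**2 = (8 + 23*(-0*10))**2 = (8 + 23*(-5*0))**2 = (8 + 23*0)**2 = (8 + 0)**2 = 8**2 = 64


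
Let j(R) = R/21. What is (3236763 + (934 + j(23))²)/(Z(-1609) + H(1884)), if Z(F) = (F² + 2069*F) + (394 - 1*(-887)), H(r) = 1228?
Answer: -1813024252/325295271 ≈ -5.5735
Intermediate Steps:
Z(F) = 1281 + F² + 2069*F (Z(F) = (F² + 2069*F) + (394 + 887) = (F² + 2069*F) + 1281 = 1281 + F² + 2069*F)
j(R) = R/21 (j(R) = R*(1/21) = R/21)
(3236763 + (934 + j(23))²)/(Z(-1609) + H(1884)) = (3236763 + (934 + (1/21)*23)²)/((1281 + (-1609)² + 2069*(-1609)) + 1228) = (3236763 + (934 + 23/21)²)/((1281 + 2588881 - 3329021) + 1228) = (3236763 + (19637/21)²)/(-738859 + 1228) = (3236763 + 385611769/441)/(-737631) = (1813024252/441)*(-1/737631) = -1813024252/325295271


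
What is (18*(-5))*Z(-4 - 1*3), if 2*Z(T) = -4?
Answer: 180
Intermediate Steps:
Z(T) = -2 (Z(T) = (½)*(-4) = -2)
(18*(-5))*Z(-4 - 1*3) = (18*(-5))*(-2) = -90*(-2) = 180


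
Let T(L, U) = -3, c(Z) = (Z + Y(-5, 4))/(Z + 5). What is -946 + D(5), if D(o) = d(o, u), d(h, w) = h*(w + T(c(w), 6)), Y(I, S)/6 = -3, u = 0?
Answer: -961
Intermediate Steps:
Y(I, S) = -18 (Y(I, S) = 6*(-3) = -18)
c(Z) = (-18 + Z)/(5 + Z) (c(Z) = (Z - 18)/(Z + 5) = (-18 + Z)/(5 + Z))
d(h, w) = h*(-3 + w) (d(h, w) = h*(w - 3) = h*(-3 + w))
D(o) = -3*o (D(o) = o*(-3 + 0) = o*(-3) = -3*o)
-946 + D(5) = -946 - 3*5 = -946 - 15 = -961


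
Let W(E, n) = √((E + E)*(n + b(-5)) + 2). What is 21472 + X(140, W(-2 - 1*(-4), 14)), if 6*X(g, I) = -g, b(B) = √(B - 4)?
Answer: 64346/3 ≈ 21449.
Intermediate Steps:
b(B) = √(-4 + B)
W(E, n) = √(2 + 2*E*(n + 3*I)) (W(E, n) = √((E + E)*(n + √(-4 - 5)) + 2) = √((2*E)*(n + √(-9)) + 2) = √((2*E)*(n + 3*I) + 2) = √(2*E*(n + 3*I) + 2) = √(2 + 2*E*(n + 3*I)))
X(g, I) = -g/6 (X(g, I) = (-g)/6 = -g/6)
21472 + X(140, W(-2 - 1*(-4), 14)) = 21472 - ⅙*140 = 21472 - 70/3 = 64346/3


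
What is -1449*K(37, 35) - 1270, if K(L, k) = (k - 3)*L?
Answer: -1716886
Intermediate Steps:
K(L, k) = L*(-3 + k) (K(L, k) = (-3 + k)*L = L*(-3 + k))
-1449*K(37, 35) - 1270 = -53613*(-3 + 35) - 1270 = -53613*32 - 1270 = -1449*1184 - 1270 = -1715616 - 1270 = -1716886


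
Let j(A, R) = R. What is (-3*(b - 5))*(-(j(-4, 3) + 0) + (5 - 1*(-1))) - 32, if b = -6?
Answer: 67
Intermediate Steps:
(-3*(b - 5))*(-(j(-4, 3) + 0) + (5 - 1*(-1))) - 32 = (-3*(-6 - 5))*(-(3 + 0) + (5 - 1*(-1))) - 32 = (-3*(-11))*(-1*3 + (5 + 1)) - 32 = 33*(-3 + 6) - 32 = 33*3 - 32 = 99 - 32 = 67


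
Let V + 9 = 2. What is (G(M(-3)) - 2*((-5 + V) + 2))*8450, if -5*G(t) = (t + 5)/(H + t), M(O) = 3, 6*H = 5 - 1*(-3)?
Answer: 165880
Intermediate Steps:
H = 4/3 (H = (5 - 1*(-3))/6 = (5 + 3)/6 = (1/6)*8 = 4/3 ≈ 1.3333)
V = -7 (V = -9 + 2 = -7)
G(t) = -(5 + t)/(5*(4/3 + t)) (G(t) = -(t + 5)/(5*(4/3 + t)) = -(5 + t)/(5*(4/3 + t)))
(G(M(-3)) - 2*((-5 + V) + 2))*8450 = (3*(-5 - 1*3)/(5*(4 + 3*3)) - 2*((-5 - 7) + 2))*8450 = (3*(-5 - 3)/(5*(4 + 9)) - 2*(-12 + 2))*8450 = ((3/5)*(-8)/13 - 2*(-10))*8450 = ((3/5)*(1/13)*(-8) + 20)*8450 = (-24/65 + 20)*8450 = (1276/65)*8450 = 165880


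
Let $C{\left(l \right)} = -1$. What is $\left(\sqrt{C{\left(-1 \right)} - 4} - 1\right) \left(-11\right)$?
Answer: $11 - 11 i \sqrt{5} \approx 11.0 - 24.597 i$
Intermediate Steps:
$\left(\sqrt{C{\left(-1 \right)} - 4} - 1\right) \left(-11\right) = \left(\sqrt{-1 - 4} - 1\right) \left(-11\right) = \left(\sqrt{-5} - 1\right) \left(-11\right) = \left(i \sqrt{5} - 1\right) \left(-11\right) = \left(-1 + i \sqrt{5}\right) \left(-11\right) = 11 - 11 i \sqrt{5}$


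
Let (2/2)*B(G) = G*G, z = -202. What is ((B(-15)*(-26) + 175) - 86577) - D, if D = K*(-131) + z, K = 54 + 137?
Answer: -67029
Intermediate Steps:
B(G) = G**2 (B(G) = G*G = G**2)
K = 191
D = -25223 (D = 191*(-131) - 202 = -25021 - 202 = -25223)
((B(-15)*(-26) + 175) - 86577) - D = (((-15)**2*(-26) + 175) - 86577) - 1*(-25223) = ((225*(-26) + 175) - 86577) + 25223 = ((-5850 + 175) - 86577) + 25223 = (-5675 - 86577) + 25223 = -92252 + 25223 = -67029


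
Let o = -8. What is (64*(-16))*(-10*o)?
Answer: -81920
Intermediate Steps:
(64*(-16))*(-10*o) = (64*(-16))*(-10*(-8)) = -1024*80 = -81920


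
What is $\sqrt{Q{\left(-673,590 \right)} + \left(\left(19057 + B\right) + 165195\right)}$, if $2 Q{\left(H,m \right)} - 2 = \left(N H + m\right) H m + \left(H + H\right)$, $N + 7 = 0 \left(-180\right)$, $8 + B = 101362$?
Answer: $i \sqrt{1052149101} \approx 32437.0 i$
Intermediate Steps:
$B = 101354$ ($B = -8 + 101362 = 101354$)
$N = -7$ ($N = -7 + 0 \left(-180\right) = -7 + 0 = -7$)
$Q{\left(H,m \right)} = 1 + H + \frac{H m \left(m - 7 H\right)}{2}$ ($Q{\left(H,m \right)} = 1 + \frac{\left(- 7 H + m\right) H m + \left(H + H\right)}{2} = 1 + \frac{\left(m - 7 H\right) H m + 2 H}{2} = 1 + \frac{H \left(m - 7 H\right) m + 2 H}{2} = 1 + \frac{H m \left(m - 7 H\right) + 2 H}{2} = 1 + \frac{2 H + H m \left(m - 7 H\right)}{2} = 1 + \left(H + \frac{H m \left(m - 7 H\right)}{2}\right) = 1 + H + \frac{H m \left(m - 7 H\right)}{2}$)
$\sqrt{Q{\left(-673,590 \right)} + \left(\left(19057 + B\right) + 165195\right)} = \sqrt{\left(1 - 673 + \frac{1}{2} \left(-673\right) 590^{2} - 2065 \left(-673\right)^{2}\right) + \left(\left(19057 + 101354\right) + 165195\right)} = \sqrt{\left(1 - 673 + \frac{1}{2} \left(-673\right) 348100 - 2065 \cdot 452929\right) + \left(120411 + 165195\right)} = \sqrt{\left(1 - 673 - 117135650 - 935298385\right) + 285606} = \sqrt{-1052434707 + 285606} = \sqrt{-1052149101} = i \sqrt{1052149101}$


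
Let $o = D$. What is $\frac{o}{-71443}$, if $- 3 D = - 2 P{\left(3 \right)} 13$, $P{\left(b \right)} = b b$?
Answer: $- \frac{78}{71443} \approx -0.0010918$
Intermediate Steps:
$P{\left(b \right)} = b^{2}$
$D = 78$ ($D = - \frac{- 2 \cdot 3^{2} \cdot 13}{3} = - \frac{\left(-2\right) 9 \cdot 13}{3} = - \frac{\left(-18\right) 13}{3} = \left(- \frac{1}{3}\right) \left(-234\right) = 78$)
$o = 78$
$\frac{o}{-71443} = \frac{78}{-71443} = 78 \left(- \frac{1}{71443}\right) = - \frac{78}{71443}$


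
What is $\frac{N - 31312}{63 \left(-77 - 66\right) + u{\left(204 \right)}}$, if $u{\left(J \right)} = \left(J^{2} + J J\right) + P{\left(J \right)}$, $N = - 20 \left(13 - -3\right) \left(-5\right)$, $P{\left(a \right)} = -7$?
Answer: $- \frac{3714}{9277} \approx -0.40034$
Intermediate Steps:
$N = 1600$ ($N = - 20 \left(13 + 3\right) \left(-5\right) = \left(-20\right) 16 \left(-5\right) = \left(-320\right) \left(-5\right) = 1600$)
$u{\left(J \right)} = -7 + 2 J^{2}$ ($u{\left(J \right)} = \left(J^{2} + J J\right) - 7 = \left(J^{2} + J^{2}\right) - 7 = 2 J^{2} - 7 = -7 + 2 J^{2}$)
$\frac{N - 31312}{63 \left(-77 - 66\right) + u{\left(204 \right)}} = \frac{1600 - 31312}{63 \left(-77 - 66\right) - \left(7 - 2 \cdot 204^{2}\right)} = - \frac{29712}{63 \left(-143\right) + \left(-7 + 2 \cdot 41616\right)} = - \frac{29712}{-9009 + \left(-7 + 83232\right)} = - \frac{29712}{-9009 + 83225} = - \frac{29712}{74216} = \left(-29712\right) \frac{1}{74216} = - \frac{3714}{9277}$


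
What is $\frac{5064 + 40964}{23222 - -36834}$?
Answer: $\frac{11507}{15014} \approx 0.76642$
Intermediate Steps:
$\frac{5064 + 40964}{23222 - -36834} = \frac{46028}{23222 + 36834} = \frac{46028}{60056} = 46028 \cdot \frac{1}{60056} = \frac{11507}{15014}$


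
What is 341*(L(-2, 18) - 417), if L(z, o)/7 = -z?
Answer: -137423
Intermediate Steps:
L(z, o) = -7*z (L(z, o) = 7*(-z) = -7*z)
341*(L(-2, 18) - 417) = 341*(-7*(-2) - 417) = 341*(14 - 417) = 341*(-403) = -137423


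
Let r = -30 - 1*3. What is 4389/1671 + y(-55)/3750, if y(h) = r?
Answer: 1822623/696250 ≈ 2.6178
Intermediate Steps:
r = -33 (r = -30 - 3 = -33)
y(h) = -33
4389/1671 + y(-55)/3750 = 4389/1671 - 33/3750 = 4389*(1/1671) - 33*1/3750 = 1463/557 - 11/1250 = 1822623/696250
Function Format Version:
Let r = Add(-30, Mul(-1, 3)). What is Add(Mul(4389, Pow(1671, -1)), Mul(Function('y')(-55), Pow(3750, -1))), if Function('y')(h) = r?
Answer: Rational(1822623, 696250) ≈ 2.6178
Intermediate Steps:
r = -33 (r = Add(-30, -3) = -33)
Function('y')(h) = -33
Add(Mul(4389, Pow(1671, -1)), Mul(Function('y')(-55), Pow(3750, -1))) = Add(Mul(4389, Pow(1671, -1)), Mul(-33, Pow(3750, -1))) = Add(Mul(4389, Rational(1, 1671)), Mul(-33, Rational(1, 3750))) = Add(Rational(1463, 557), Rational(-11, 1250)) = Rational(1822623, 696250)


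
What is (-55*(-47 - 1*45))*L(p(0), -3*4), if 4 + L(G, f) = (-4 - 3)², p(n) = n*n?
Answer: 227700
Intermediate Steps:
p(n) = n²
L(G, f) = 45 (L(G, f) = -4 + (-4 - 3)² = -4 + (-7)² = -4 + 49 = 45)
(-55*(-47 - 1*45))*L(p(0), -3*4) = -55*(-47 - 1*45)*45 = -55*(-47 - 45)*45 = -55*(-92)*45 = 5060*45 = 227700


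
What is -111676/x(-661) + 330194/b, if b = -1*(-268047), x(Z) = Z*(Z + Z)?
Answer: 4458671872/4038460803 ≈ 1.1041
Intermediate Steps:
x(Z) = 2*Z² (x(Z) = Z*(2*Z) = 2*Z²)
b = 268047
-111676/x(-661) + 330194/b = -111676/(2*(-661)²) + 330194/268047 = -111676/(2*436921) + 330194*(1/268047) = -111676/873842 + 11386/9243 = -111676*1/873842 + 11386/9243 = -55838/436921 + 11386/9243 = 4458671872/4038460803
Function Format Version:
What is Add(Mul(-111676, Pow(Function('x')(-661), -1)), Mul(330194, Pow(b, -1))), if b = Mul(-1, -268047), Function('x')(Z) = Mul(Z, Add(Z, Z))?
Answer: Rational(4458671872, 4038460803) ≈ 1.1041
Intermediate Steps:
Function('x')(Z) = Mul(2, Pow(Z, 2)) (Function('x')(Z) = Mul(Z, Mul(2, Z)) = Mul(2, Pow(Z, 2)))
b = 268047
Add(Mul(-111676, Pow(Function('x')(-661), -1)), Mul(330194, Pow(b, -1))) = Add(Mul(-111676, Pow(Mul(2, Pow(-661, 2)), -1)), Mul(330194, Pow(268047, -1))) = Add(Mul(-111676, Pow(Mul(2, 436921), -1)), Mul(330194, Rational(1, 268047))) = Add(Mul(-111676, Pow(873842, -1)), Rational(11386, 9243)) = Add(Mul(-111676, Rational(1, 873842)), Rational(11386, 9243)) = Add(Rational(-55838, 436921), Rational(11386, 9243)) = Rational(4458671872, 4038460803)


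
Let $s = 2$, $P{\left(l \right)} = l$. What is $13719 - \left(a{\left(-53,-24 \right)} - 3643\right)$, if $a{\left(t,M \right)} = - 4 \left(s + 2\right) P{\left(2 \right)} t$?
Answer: $15666$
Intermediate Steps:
$a{\left(t,M \right)} = - 32 t$ ($a{\left(t,M \right)} = - 4 \left(2 + 2\right) 2 t = \left(-4\right) 4 \cdot 2 t = \left(-16\right) 2 t = - 32 t$)
$13719 - \left(a{\left(-53,-24 \right)} - 3643\right) = 13719 - \left(\left(-32\right) \left(-53\right) - 3643\right) = 13719 - \left(1696 - 3643\right) = 13719 - -1947 = 13719 + 1947 = 15666$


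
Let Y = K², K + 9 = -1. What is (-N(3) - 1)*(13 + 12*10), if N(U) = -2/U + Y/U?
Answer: -13433/3 ≈ -4477.7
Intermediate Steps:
K = -10 (K = -9 - 1 = -10)
Y = 100 (Y = (-10)² = 100)
N(U) = 98/U (N(U) = -2/U + 100/U = 98/U)
(-N(3) - 1)*(13 + 12*10) = (-98/3 - 1)*(13 + 12*10) = (-98/3 - 1)*(13 + 120) = (-1*98/3 - 1)*133 = (-98/3 - 1)*133 = -101/3*133 = -13433/3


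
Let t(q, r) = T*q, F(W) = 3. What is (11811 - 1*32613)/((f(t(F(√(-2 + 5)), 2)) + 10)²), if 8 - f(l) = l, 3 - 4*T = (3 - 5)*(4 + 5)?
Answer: -110944/27 ≈ -4109.0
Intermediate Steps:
T = 21/4 (T = ¾ - (3 - 5)*(4 + 5)/4 = ¾ - (-1)*9/2 = ¾ - ¼*(-18) = ¾ + 9/2 = 21/4 ≈ 5.2500)
t(q, r) = 21*q/4
f(l) = 8 - l
(11811 - 1*32613)/((f(t(F(√(-2 + 5)), 2)) + 10)²) = (11811 - 1*32613)/(((8 - 21*3/4) + 10)²) = (11811 - 32613)/(((8 - 1*63/4) + 10)²) = -20802/((8 - 63/4) + 10)² = -20802/(-31/4 + 10)² = -20802/((9/4)²) = -20802/81/16 = -20802*16/81 = -110944/27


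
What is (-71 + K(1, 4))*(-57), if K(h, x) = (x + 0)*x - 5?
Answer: 3420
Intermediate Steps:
K(h, x) = -5 + x² (K(h, x) = x*x - 5 = x² - 5 = -5 + x²)
(-71 + K(1, 4))*(-57) = (-71 + (-5 + 4²))*(-57) = (-71 + (-5 + 16))*(-57) = (-71 + 11)*(-57) = -60*(-57) = 3420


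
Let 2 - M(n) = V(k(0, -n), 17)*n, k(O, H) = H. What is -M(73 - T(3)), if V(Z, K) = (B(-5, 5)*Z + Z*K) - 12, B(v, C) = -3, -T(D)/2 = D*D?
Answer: -117028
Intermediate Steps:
T(D) = -2*D**2 (T(D) = -2*D*D = -2*D**2)
V(Z, K) = -12 - 3*Z + K*Z (V(Z, K) = (-3*Z + Z*K) - 12 = (-3*Z + K*Z) - 12 = -12 - 3*Z + K*Z)
M(n) = 2 - n*(-12 - 14*n) (M(n) = 2 - (-12 - (-3)*n + 17*(-n))*n = 2 - (-12 + 3*n - 17*n)*n = 2 - (-12 - 14*n)*n = 2 - n*(-12 - 14*n))
-M(73 - T(3)) = -(2 + 12*(73 - (-2)*3**2) + 14*(73 - (-2)*3**2)**2) = -(2 + 12*(73 - (-2)*9) + 14*(73 - (-2)*9)**2) = -(2 + 12*(73 - 1*(-18)) + 14*(73 - 1*(-18))**2) = -(2 + 12*(73 + 18) + 14*(73 + 18)**2) = -(2 + 12*91 + 14*91**2) = -(2 + 1092 + 14*8281) = -(2 + 1092 + 115934) = -1*117028 = -117028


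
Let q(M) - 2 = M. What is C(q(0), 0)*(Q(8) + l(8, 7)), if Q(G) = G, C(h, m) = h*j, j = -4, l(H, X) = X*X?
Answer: -456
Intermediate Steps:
q(M) = 2 + M
l(H, X) = X**2
C(h, m) = -4*h (C(h, m) = h*(-4) = -4*h)
C(q(0), 0)*(Q(8) + l(8, 7)) = (-4*(2 + 0))*(8 + 7**2) = (-4*2)*(8 + 49) = -8*57 = -456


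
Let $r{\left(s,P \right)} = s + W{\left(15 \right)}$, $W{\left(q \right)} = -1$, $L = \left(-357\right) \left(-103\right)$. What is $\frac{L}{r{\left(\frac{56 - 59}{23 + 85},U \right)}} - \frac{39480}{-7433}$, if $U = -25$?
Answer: $- \frac{9838017588}{275021} \approx -35772.0$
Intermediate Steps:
$L = 36771$
$r{\left(s,P \right)} = -1 + s$ ($r{\left(s,P \right)} = s - 1 = -1 + s$)
$\frac{L}{r{\left(\frac{56 - 59}{23 + 85},U \right)}} - \frac{39480}{-7433} = \frac{36771}{-1 + \frac{56 - 59}{23 + 85}} - \frac{39480}{-7433} = \frac{36771}{-1 - \frac{3}{108}} - - \frac{39480}{7433} = \frac{36771}{-1 - \frac{1}{36}} + \frac{39480}{7433} = \frac{36771}{- \frac{37}{36}} + \frac{39480}{7433} = 36771 \left(- \frac{36}{37}\right) + \frac{39480}{7433} = - \frac{1323756}{37} + \frac{39480}{7433} = - \frac{9838017588}{275021}$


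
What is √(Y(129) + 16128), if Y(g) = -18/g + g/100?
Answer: √2982279921/430 ≈ 127.00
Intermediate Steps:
Y(g) = -18/g + g/100 (Y(g) = -18/g + g*(1/100) = -18/g + g/100)
√(Y(129) + 16128) = √((-18/129 + (1/100)*129) + 16128) = √((-18*1/129 + 129/100) + 16128) = √((-6/43 + 129/100) + 16128) = √(4947/4300 + 16128) = √(69355347/4300) = √2982279921/430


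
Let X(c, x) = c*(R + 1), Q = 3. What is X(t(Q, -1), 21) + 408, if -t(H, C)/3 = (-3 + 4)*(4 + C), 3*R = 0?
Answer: 399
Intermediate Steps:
R = 0 (R = (1/3)*0 = 0)
t(H, C) = -12 - 3*C (t(H, C) = -3*(-3 + 4)*(4 + C) = -3*(4 + C) = -12 - 3*C)
X(c, x) = c (X(c, x) = c*(0 + 1) = c*1 = c)
X(t(Q, -1), 21) + 408 = (-12 - 3*(-1)) + 408 = (-12 + 3) + 408 = -9 + 408 = 399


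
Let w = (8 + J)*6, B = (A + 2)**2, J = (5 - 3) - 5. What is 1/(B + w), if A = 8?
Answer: 1/130 ≈ 0.0076923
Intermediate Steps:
J = -3 (J = 2 - 5 = -3)
B = 100 (B = (8 + 2)**2 = 10**2 = 100)
w = 30 (w = (8 - 3)*6 = 5*6 = 30)
1/(B + w) = 1/(100 + 30) = 1/130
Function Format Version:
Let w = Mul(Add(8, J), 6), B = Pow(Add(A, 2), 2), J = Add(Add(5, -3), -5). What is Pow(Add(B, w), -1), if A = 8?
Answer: Rational(1, 130) ≈ 0.0076923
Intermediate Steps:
J = -3 (J = Add(2, -5) = -3)
B = 100 (B = Pow(Add(8, 2), 2) = Pow(10, 2) = 100)
w = 30 (w = Mul(Add(8, -3), 6) = Mul(5, 6) = 30)
Pow(Add(B, w), -1) = Pow(Add(100, 30), -1) = Pow(130, -1) = Rational(1, 130)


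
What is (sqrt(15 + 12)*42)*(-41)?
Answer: -5166*sqrt(3) ≈ -8947.8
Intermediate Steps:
(sqrt(15 + 12)*42)*(-41) = (sqrt(27)*42)*(-41) = ((3*sqrt(3))*42)*(-41) = (126*sqrt(3))*(-41) = -5166*sqrt(3)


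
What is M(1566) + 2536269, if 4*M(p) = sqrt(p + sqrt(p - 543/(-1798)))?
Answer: 2536269 + 1798**(3/4)*sqrt(sqrt(2816211) + 1566*sqrt(1798))/7192 ≈ 2.5363e+6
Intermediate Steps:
M(p) = sqrt(p + sqrt(543/1798 + p))/4 (M(p) = sqrt(p + sqrt(p - 543/(-1798)))/4 = sqrt(p + sqrt(p - 543*(-1/1798)))/4 = sqrt(p + sqrt(p + 543/1798))/4 = sqrt(p + sqrt(543/1798 + p))/4)
M(1566) + 2536269 = 1798**(3/4)*sqrt(sqrt(543 + 1798*1566) + 1566*sqrt(1798))/7192 + 2536269 = 1798**(3/4)*sqrt(sqrt(543 + 2815668) + 1566*sqrt(1798))/7192 + 2536269 = 1798**(3/4)*sqrt(sqrt(2816211) + 1566*sqrt(1798))/7192 + 2536269 = 2536269 + 1798**(3/4)*sqrt(sqrt(2816211) + 1566*sqrt(1798))/7192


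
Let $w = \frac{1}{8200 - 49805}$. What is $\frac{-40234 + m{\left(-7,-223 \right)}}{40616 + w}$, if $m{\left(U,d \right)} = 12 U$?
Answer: $- \frac{1677430390}{1689828679} \approx -0.99266$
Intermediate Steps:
$w = - \frac{1}{41605}$ ($w = \frac{1}{-41605} = - \frac{1}{41605} \approx -2.4036 \cdot 10^{-5}$)
$\frac{-40234 + m{\left(-7,-223 \right)}}{40616 + w} = \frac{-40234 + 12 \left(-7\right)}{40616 - \frac{1}{41605}} = \frac{-40234 - 84}{\frac{1689828679}{41605}} = \left(-40318\right) \frac{41605}{1689828679} = - \frac{1677430390}{1689828679}$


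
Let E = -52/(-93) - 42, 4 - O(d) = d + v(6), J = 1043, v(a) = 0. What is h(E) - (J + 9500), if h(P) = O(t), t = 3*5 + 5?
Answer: -10559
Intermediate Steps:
t = 20 (t = 15 + 5 = 20)
O(d) = 4 - d (O(d) = 4 - (d + 0) = 4 - d)
E = -3854/93 (E = -52*(-1/93) - 42 = 52/93 - 42 = -3854/93 ≈ -41.441)
h(P) = -16 (h(P) = 4 - 1*20 = 4 - 20 = -16)
h(E) - (J + 9500) = -16 - (1043 + 9500) = -16 - 1*10543 = -16 - 10543 = -10559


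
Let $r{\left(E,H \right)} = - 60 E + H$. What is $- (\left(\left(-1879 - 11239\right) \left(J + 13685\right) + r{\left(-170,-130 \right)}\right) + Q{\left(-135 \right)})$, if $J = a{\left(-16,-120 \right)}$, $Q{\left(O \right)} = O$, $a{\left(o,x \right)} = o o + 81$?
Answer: $183930661$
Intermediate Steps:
$a{\left(o,x \right)} = 81 + o^{2}$ ($a{\left(o,x \right)} = o^{2} + 81 = 81 + o^{2}$)
$J = 337$ ($J = 81 + \left(-16\right)^{2} = 81 + 256 = 337$)
$r{\left(E,H \right)} = H - 60 E$
$- (\left(\left(-1879 - 11239\right) \left(J + 13685\right) + r{\left(-170,-130 \right)}\right) + Q{\left(-135 \right)}) = - (\left(\left(-1879 - 11239\right) \left(337 + 13685\right) - -10070\right) - 135) = - (\left(\left(-13118\right) 14022 + \left(-130 + 10200\right)\right) - 135) = - (\left(-183940596 + 10070\right) - 135) = - (-183930526 - 135) = \left(-1\right) \left(-183930661\right) = 183930661$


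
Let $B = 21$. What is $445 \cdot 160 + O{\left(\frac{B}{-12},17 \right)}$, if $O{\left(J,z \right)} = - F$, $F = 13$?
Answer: $71187$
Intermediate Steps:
$O{\left(J,z \right)} = -13$ ($O{\left(J,z \right)} = \left(-1\right) 13 = -13$)
$445 \cdot 160 + O{\left(\frac{B}{-12},17 \right)} = 445 \cdot 160 - 13 = 71200 - 13 = 71187$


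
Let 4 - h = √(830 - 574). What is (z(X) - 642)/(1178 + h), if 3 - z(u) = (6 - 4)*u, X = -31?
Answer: -577/1166 ≈ -0.49485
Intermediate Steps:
z(u) = 3 - 2*u (z(u) = 3 - (6 - 4)*u = 3 - 2*u)
h = -12 (h = 4 - √(830 - 574) = 4 - √256 = 4 - 1*16 = 4 - 16 = -12)
(z(X) - 642)/(1178 + h) = ((3 - 2*(-31)) - 642)/(1178 - 12) = ((3 + 62) - 642)/1166 = (65 - 642)*(1/1166) = -577*1/1166 = -577/1166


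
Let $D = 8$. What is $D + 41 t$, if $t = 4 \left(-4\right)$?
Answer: $-648$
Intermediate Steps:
$t = -16$
$D + 41 t = 8 + 41 \left(-16\right) = 8 - 656 = -648$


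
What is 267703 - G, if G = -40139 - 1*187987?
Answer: 495829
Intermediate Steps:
G = -228126 (G = -40139 - 187987 = -228126)
267703 - G = 267703 - 1*(-228126) = 267703 + 228126 = 495829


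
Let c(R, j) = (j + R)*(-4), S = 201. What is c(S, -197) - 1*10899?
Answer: -10915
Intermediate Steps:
c(R, j) = -4*R - 4*j (c(R, j) = (R + j)*(-4) = -4*R - 4*j)
c(S, -197) - 1*10899 = (-4*201 - 4*(-197)) - 1*10899 = (-804 + 788) - 10899 = -16 - 10899 = -10915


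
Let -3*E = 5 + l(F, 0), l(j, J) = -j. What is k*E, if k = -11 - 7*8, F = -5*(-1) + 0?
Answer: 0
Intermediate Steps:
F = 5 (F = 5 + 0 = 5)
E = 0 (E = -(5 - 1*5)/3 = -(5 - 5)/3 = -1/3*0 = 0)
k = -67 (k = -11 - 56 = -67)
k*E = -67*0 = 0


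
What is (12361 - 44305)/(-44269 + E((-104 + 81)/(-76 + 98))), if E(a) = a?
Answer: 234256/324647 ≈ 0.72157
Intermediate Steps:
(12361 - 44305)/(-44269 + E((-104 + 81)/(-76 + 98))) = (12361 - 44305)/(-44269 + (-104 + 81)/(-76 + 98)) = -31944/(-44269 - 23/22) = -31944/(-973941/22) = -31944*(-22/973941) = 234256/324647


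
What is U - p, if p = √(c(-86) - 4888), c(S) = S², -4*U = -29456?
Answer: 7364 - 2*√627 ≈ 7313.9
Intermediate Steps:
U = 7364 (U = -¼*(-29456) = 7364)
p = 2*√627 (p = √((-86)² - 4888) = √(7396 - 4888) = √2508 = 2*√627 ≈ 50.080)
U - p = 7364 - 2*√627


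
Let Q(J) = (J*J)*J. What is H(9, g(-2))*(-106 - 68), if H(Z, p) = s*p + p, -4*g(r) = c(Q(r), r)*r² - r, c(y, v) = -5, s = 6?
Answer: -5481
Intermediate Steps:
Q(J) = J³ (Q(J) = J²*J = J³)
g(r) = r/4 + 5*r²/4 (g(r) = -(-5*r² - r)/4 = -(-r - 5*r²)/4 = r/4 + 5*r²/4)
H(Z, p) = 7*p (H(Z, p) = 6*p + p = 7*p)
H(9, g(-2))*(-106 - 68) = (7*((¼)*(-2)*(1 + 5*(-2))))*(-106 - 68) = (7*((¼)*(-2)*(1 - 10)))*(-174) = (7*((¼)*(-2)*(-9)))*(-174) = (7*(9/2))*(-174) = (63/2)*(-174) = -5481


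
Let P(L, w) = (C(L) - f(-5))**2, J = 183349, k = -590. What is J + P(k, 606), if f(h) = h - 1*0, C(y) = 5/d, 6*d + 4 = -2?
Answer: 183349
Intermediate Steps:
d = -1 (d = -2/3 + (1/6)*(-2) = -2/3 - 1/3 = -1)
C(y) = -5 (C(y) = 5/(-1) = 5*(-1) = -5)
f(h) = h (f(h) = h + 0 = h)
P(L, w) = 0 (P(L, w) = (-5 - 1*(-5))**2 = (-5 + 5)**2 = 0**2 = 0)
J + P(k, 606) = 183349 + 0 = 183349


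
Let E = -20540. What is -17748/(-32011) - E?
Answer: 38677864/1883 ≈ 20541.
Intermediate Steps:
-17748/(-32011) - E = -17748/(-32011) - 1*(-20540) = -17748*(-1/32011) + 20540 = 1044/1883 + 20540 = 38677864/1883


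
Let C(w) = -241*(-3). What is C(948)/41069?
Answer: 723/41069 ≈ 0.017605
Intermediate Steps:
C(w) = 723
C(948)/41069 = 723/41069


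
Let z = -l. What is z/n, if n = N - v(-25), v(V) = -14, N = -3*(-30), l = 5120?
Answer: -640/13 ≈ -49.231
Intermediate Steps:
N = 90
n = 104 (n = 90 - 1*(-14) = 90 + 14 = 104)
z = -5120 (z = -1*5120 = -5120)
z/n = -5120/104 = -5120*1/104 = -640/13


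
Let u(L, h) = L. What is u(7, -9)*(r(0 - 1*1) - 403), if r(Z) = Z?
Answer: -2828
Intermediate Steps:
u(7, -9)*(r(0 - 1*1) - 403) = 7*((0 - 1*1) - 403) = 7*((0 - 1) - 403) = 7*(-1 - 403) = 7*(-404) = -2828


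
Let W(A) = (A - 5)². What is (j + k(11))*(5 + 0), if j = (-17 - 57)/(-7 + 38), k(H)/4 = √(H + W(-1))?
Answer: -370/31 + 20*√47 ≈ 125.18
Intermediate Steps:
W(A) = (-5 + A)²
k(H) = 4*√(36 + H) (k(H) = 4*√(H + (-5 - 1)²) = 4*√(H + (-6)²) = 4*√(H + 36) = 4*√(36 + H))
j = -74/31 ≈ -2.3871
(j + k(11))*(5 + 0) = (-74/31 + 4*√(36 + 11))*(5 + 0) = (-74/31 + 4*√47)*5 = -370/31 + 20*√47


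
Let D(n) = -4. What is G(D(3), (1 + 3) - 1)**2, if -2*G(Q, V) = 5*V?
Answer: 225/4 ≈ 56.250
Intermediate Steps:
G(Q, V) = -5*V/2
G(D(3), (1 + 3) - 1)**2 = (-5*((1 + 3) - 1)/2)**2 = (-5*(4 - 1)/2)**2 = (-5/2*3)**2 = (-15/2)**2 = 225/4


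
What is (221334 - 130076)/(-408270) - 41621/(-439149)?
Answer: -3847208962/29881893705 ≈ -0.12875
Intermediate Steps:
(221334 - 130076)/(-408270) - 41621/(-439149) = 91258*(-1/408270) - 41621*(-1/439149) = -45629/204135 + 41621/439149 = -3847208962/29881893705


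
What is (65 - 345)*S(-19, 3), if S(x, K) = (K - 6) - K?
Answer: 1680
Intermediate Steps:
S(x, K) = -6 (S(x, K) = (-6 + K) - K = -6)
(65 - 345)*S(-19, 3) = (65 - 345)*(-6) = -280*(-6) = 1680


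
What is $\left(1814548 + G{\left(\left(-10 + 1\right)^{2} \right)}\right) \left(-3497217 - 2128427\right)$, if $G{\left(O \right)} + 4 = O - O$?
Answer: $-10207978566336$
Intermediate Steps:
$G{\left(O \right)} = -4$ ($G{\left(O \right)} = -4 + \left(O - O\right) = -4 + 0 = -4$)
$\left(1814548 + G{\left(\left(-10 + 1\right)^{2} \right)}\right) \left(-3497217 - 2128427\right) = \left(1814548 - 4\right) \left(-3497217 - 2128427\right) = 1814544 \left(-5625644\right) = -10207978566336$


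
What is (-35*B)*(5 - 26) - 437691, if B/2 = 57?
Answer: -353901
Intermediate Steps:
B = 114 (B = 2*57 = 114)
(-35*B)*(5 - 26) - 437691 = (-35*114)*(5 - 26) - 437691 = -3990*(-21) - 437691 = 83790 - 437691 = -353901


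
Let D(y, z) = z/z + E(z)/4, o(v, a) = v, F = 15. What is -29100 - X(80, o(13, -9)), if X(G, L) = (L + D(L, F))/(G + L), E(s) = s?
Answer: -10825271/372 ≈ -29100.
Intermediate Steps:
D(y, z) = 1 + z/4 (D(y, z) = z/z + z/4 = 1 + z*(1/4) = 1 + z/4)
X(G, L) = (19/4 + L)/(G + L) (X(G, L) = (L + (1 + (1/4)*15))/(G + L) = (L + (1 + 15/4))/(G + L) = (L + 19/4)/(G + L) = (19/4 + L)/(G + L))
-29100 - X(80, o(13, -9)) = -29100 - (19/4 + 13)/(80 + 13) = -29100 - 71/(93*4) = -29100 - 1*71/372 = -29100 - 71/372 = -10825271/372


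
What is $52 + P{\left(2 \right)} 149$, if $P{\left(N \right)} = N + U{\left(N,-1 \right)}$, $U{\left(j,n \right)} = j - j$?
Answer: $350$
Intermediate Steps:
$U{\left(j,n \right)} = 0$
$P{\left(N \right)} = N$ ($P{\left(N \right)} = N + 0 = N$)
$52 + P{\left(2 \right)} 149 = 52 + 2 \cdot 149 = 52 + 298 = 350$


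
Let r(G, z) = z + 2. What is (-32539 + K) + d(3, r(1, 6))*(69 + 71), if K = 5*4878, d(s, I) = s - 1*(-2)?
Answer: -7449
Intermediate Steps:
r(G, z) = 2 + z
d(s, I) = 2 + s (d(s, I) = s + 2 = 2 + s)
K = 24390
(-32539 + K) + d(3, r(1, 6))*(69 + 71) = (-32539 + 24390) + (2 + 3)*(69 + 71) = -8149 + 5*140 = -8149 + 700 = -7449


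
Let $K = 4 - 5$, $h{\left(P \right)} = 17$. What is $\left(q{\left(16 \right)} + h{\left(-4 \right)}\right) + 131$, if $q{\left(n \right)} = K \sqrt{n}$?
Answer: $144$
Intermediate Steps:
$K = -1$
$q{\left(n \right)} = - \sqrt{n}$
$\left(q{\left(16 \right)} + h{\left(-4 \right)}\right) + 131 = \left(- \sqrt{16} + 17\right) + 131 = \left(\left(-1\right) 4 + 17\right) + 131 = \left(-4 + 17\right) + 131 = 13 + 131 = 144$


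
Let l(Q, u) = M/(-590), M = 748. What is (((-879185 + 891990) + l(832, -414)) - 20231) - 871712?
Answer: -259346084/295 ≈ -8.7914e+5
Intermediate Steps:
l(Q, u) = -374/295 (l(Q, u) = 748/(-590) = 748*(-1/590) = -374/295)
(((-879185 + 891990) + l(832, -414)) - 20231) - 871712 = (((-879185 + 891990) - 374/295) - 20231) - 871712 = ((12805 - 374/295) - 20231) - 871712 = (3777101/295 - 20231) - 871712 = -2191044/295 - 871712 = -259346084/295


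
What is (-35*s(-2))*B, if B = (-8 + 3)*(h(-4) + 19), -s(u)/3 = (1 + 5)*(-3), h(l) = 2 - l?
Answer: 236250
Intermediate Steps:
s(u) = 54 (s(u) = -3*(1 + 5)*(-3) = -18*(-3) = -3*(-18) = 54)
B = -125 (B = (-8 + 3)*((2 - 1*(-4)) + 19) = -5*((2 + 4) + 19) = -5*(6 + 19) = -5*25 = -125)
(-35*s(-2))*B = -35*54*(-125) = -1890*(-125) = 236250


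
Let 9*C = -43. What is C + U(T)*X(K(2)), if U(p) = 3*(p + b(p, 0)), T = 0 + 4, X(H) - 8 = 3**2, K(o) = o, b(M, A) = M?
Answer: 3629/9 ≈ 403.22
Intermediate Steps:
X(H) = 17 (X(H) = 8 + 3**2 = 8 + 9 = 17)
T = 4
U(p) = 6*p (U(p) = 3*(p + p) = 3*(2*p) = 6*p)
C = -43/9 (C = (1/9)*(-43) = -43/9 ≈ -4.7778)
C + U(T)*X(K(2)) = -43/9 + (6*4)*17 = -43/9 + 24*17 = -43/9 + 408 = 3629/9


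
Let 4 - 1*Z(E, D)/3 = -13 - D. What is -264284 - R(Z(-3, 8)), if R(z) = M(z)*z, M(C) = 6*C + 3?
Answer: -298259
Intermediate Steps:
M(C) = 3 + 6*C
Z(E, D) = 51 + 3*D (Z(E, D) = 12 - 3*(-13 - D) = 12 + (39 + 3*D) = 51 + 3*D)
R(z) = z*(3 + 6*z) (R(z) = (3 + 6*z)*z = z*(3 + 6*z))
-264284 - R(Z(-3, 8)) = -264284 - 3*(51 + 3*8)*(1 + 2*(51 + 3*8)) = -264284 - 3*(51 + 24)*(1 + 2*(51 + 24)) = -264284 - 3*75*(1 + 2*75) = -264284 - 3*75*(1 + 150) = -264284 - 3*75*151 = -264284 - 1*33975 = -264284 - 33975 = -298259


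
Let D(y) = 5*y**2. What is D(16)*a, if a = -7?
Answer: -8960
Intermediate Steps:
D(16)*a = (5*16**2)*(-7) = (5*256)*(-7) = 1280*(-7) = -8960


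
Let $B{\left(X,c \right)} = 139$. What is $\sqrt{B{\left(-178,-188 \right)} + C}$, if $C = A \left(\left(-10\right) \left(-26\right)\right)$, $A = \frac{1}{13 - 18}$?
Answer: $\sqrt{87} \approx 9.3274$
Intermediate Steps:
$A = - \frac{1}{5}$ ($A = \frac{1}{-5} = - \frac{1}{5} \approx -0.2$)
$C = -52$ ($C = - \frac{\left(-10\right) \left(-26\right)}{5} = \left(- \frac{1}{5}\right) 260 = -52$)
$\sqrt{B{\left(-178,-188 \right)} + C} = \sqrt{139 - 52} = \sqrt{87}$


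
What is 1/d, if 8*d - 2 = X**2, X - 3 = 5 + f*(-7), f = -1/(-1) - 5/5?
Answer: 4/33 ≈ 0.12121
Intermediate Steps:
f = 0 (f = -1*(-1) - 5*1/5 = 1 - 1 = 0)
X = 8 (X = 3 + (5 + 0*(-7)) = 3 + (5 + 0) = 3 + 5 = 8)
d = 33/4 (d = 1/4 + (1/8)*8**2 = 1/4 + (1/8)*64 = 1/4 + 8 = 33/4 ≈ 8.2500)
1/d = 1/(33/4) = 4/33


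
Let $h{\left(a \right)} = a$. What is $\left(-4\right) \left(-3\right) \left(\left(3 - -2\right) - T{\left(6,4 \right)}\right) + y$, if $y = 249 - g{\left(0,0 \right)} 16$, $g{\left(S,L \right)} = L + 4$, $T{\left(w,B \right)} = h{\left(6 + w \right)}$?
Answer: $101$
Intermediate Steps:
$T{\left(w,B \right)} = 6 + w$
$g{\left(S,L \right)} = 4 + L$
$y = 185$ ($y = 249 - \left(4 + 0\right) 16 = 249 - 4 \cdot 16 = 249 - 64 = 185$)
$\left(-4\right) \left(-3\right) \left(\left(3 - -2\right) - T{\left(6,4 \right)}\right) + y = \left(-4\right) \left(-3\right) \left(\left(3 - -2\right) - \left(6 + 6\right)\right) + 185 = 12 \left(\left(3 + 2\right) - 12\right) + 185 = 12 \left(5 - 12\right) + 185 = 12 \left(-7\right) + 185 = -84 + 185 = 101$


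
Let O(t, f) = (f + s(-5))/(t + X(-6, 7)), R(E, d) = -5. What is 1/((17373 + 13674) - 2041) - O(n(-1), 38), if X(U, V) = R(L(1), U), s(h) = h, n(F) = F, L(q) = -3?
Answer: 79767/14503 ≈ 5.5000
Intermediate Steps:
X(U, V) = -5
O(t, f) = (-5 + f)/(-5 + t) (O(t, f) = (f - 5)/(t - 5) = (-5 + f)/(-5 + t))
1/((17373 + 13674) - 2041) - O(n(-1), 38) = 1/((17373 + 13674) - 2041) - (-5 + 38)/(-5 - 1) = 1/(31047 - 2041) - 33/(-6) = 1/29006 - (-1)*33/6 = 1/29006 - 1*(-11/2) = 1/29006 + 11/2 = 79767/14503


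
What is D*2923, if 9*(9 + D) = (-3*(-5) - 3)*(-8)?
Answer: -172457/3 ≈ -57486.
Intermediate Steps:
D = -59/3 (D = -9 + ((-3*(-5) - 3)*(-8))/9 = -9 + ((15 - 3)*(-8))/9 = -9 + (12*(-8))/9 = -9 + (1/9)*(-96) = -9 - 32/3 = -59/3 ≈ -19.667)
D*2923 = -59/3*2923 = -172457/3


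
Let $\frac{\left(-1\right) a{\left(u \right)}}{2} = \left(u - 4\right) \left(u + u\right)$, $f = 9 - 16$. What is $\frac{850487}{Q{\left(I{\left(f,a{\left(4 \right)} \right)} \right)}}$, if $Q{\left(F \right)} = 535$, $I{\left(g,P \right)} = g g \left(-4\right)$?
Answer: $\frac{850487}{535} \approx 1589.7$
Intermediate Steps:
$f = -7$ ($f = 9 - 16 = -7$)
$a{\left(u \right)} = - 4 u \left(-4 + u\right)$ ($a{\left(u \right)} = - 2 \left(u - 4\right) \left(u + u\right) = - 2 \left(-4 + u\right) 2 u = - 2 \cdot 2 u \left(-4 + u\right) = - 4 u \left(-4 + u\right)$)
$I{\left(g,P \right)} = - 4 g^{2}$ ($I{\left(g,P \right)} = g^{2} \left(-4\right) = - 4 g^{2}$)
$\frac{850487}{Q{\left(I{\left(f,a{\left(4 \right)} \right)} \right)}} = \frac{850487}{535}$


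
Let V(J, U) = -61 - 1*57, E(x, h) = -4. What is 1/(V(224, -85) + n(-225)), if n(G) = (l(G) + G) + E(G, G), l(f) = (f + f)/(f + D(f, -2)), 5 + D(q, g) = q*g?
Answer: -22/7679 ≈ -0.0028650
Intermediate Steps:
D(q, g) = -5 + g*q (D(q, g) = -5 + q*g = -5 + g*q)
l(f) = 2*f/(-5 - f) (l(f) = (f + f)/(f + (-5 - 2*f)) = (2*f)/(-5 - f) = 2*f/(-5 - f))
V(J, U) = -118 (V(J, U) = -61 - 57 = -118)
n(G) = -4 + G + 2*G/(-5 - G) (n(G) = (2*G/(-5 - G) + G) - 4 = (G + 2*G/(-5 - G)) - 4 = -4 + G + 2*G/(-5 - G))
1/(V(224, -85) + n(-225)) = 1/(-118 + (-20 + (-225)² - 1*(-225))/(5 - 225)) = 1/(-118 + (-20 + 50625 + 225)/(-220)) = 1/(-118 - 1/220*50830) = 1/(-118 - 5083/22) = 1/(-7679/22) = -22/7679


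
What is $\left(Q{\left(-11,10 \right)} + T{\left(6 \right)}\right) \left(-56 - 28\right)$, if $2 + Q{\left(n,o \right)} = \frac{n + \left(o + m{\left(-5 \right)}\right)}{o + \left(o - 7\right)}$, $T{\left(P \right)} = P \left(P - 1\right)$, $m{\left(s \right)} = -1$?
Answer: $- \frac{30408}{13} \approx -2339.1$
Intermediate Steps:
$T{\left(P \right)} = P \left(-1 + P\right)$
$Q{\left(n,o \right)} = -2 + \frac{-1 + n + o}{-7 + 2 o}$ ($Q{\left(n,o \right)} = -2 + \frac{n + \left(o - 1\right)}{o + \left(o - 7\right)} = -2 + \frac{n + \left(-1 + o\right)}{o + \left(-7 + o\right)} = -2 + \frac{-1 + n + o}{-7 + 2 o}$)
$\left(Q{\left(-11,10 \right)} + T{\left(6 \right)}\right) \left(-56 - 28\right) = \left(\frac{13 - 11 - 30}{-7 + 2 \cdot 10} + 6 \left(-1 + 6\right)\right) \left(-56 - 28\right) = \left(\frac{13 - 11 - 30}{-7 + 20} + 6 \cdot 5\right) \left(-84\right) = \left(\frac{1}{13} \left(-28\right) + 30\right) \left(-84\right) = \left(- \frac{28}{13} + 30\right) \left(-84\right) = \frac{362}{13} \left(-84\right) = - \frac{30408}{13}$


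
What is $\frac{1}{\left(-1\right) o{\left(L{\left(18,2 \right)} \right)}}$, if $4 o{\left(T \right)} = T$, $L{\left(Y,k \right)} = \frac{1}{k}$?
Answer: $-8$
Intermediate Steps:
$o{\left(T \right)} = \frac{T}{4}$
$\frac{1}{\left(-1\right) o{\left(L{\left(18,2 \right)} \right)}} = \frac{1}{\left(-1\right) \frac{1}{4 \cdot 2}} = \frac{1}{\left(-1\right) \frac{1}{4} \cdot \frac{1}{2}} = \frac{1}{\left(-1\right) \frac{1}{8}} = \frac{1}{- \frac{1}{8}} = -8$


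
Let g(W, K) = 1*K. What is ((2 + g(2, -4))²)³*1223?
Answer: 78272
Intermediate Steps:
g(W, K) = K
((2 + g(2, -4))²)³*1223 = ((2 - 4)²)³*1223 = ((-2)²)³*1223 = 4³*1223 = 64*1223 = 78272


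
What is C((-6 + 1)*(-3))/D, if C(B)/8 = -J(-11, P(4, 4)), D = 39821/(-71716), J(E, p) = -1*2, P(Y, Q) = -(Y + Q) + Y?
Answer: -1147456/39821 ≈ -28.815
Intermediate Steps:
P(Y, Q) = -Q (P(Y, Q) = -(Q + Y) + Y = (-Q - Y) + Y = -Q)
J(E, p) = -2
D = -39821/71716 (D = 39821*(-1/71716) = -39821/71716 ≈ -0.55526)
C(B) = 16 (C(B) = 8*(-1*(-2)) = 8*2 = 16)
C((-6 + 1)*(-3))/D = 16/(-39821/71716) = 16*(-71716/39821) = -1147456/39821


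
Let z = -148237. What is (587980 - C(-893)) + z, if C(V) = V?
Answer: 440636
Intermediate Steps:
(587980 - C(-893)) + z = (587980 - 1*(-893)) - 148237 = (587980 + 893) - 148237 = 588873 - 148237 = 440636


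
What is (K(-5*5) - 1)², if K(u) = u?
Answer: 676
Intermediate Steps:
(K(-5*5) - 1)² = (-5*5 - 1)² = (-25 - 1)² = (-26)² = 676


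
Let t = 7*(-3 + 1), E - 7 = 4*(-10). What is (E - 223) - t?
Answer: -242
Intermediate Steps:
E = -33 (E = 7 + 4*(-10) = 7 - 40 = -33)
t = -14 (t = 7*(-2) = -14)
(E - 223) - t = (-33 - 223) - 1*(-14) = -256 + 14 = -242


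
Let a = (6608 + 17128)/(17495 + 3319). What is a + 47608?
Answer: 165156108/3469 ≈ 47609.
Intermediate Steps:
a = 3956/3469 (a = 23736/20814 = 23736*(1/20814) = 3956/3469 ≈ 1.1404)
a + 47608 = 3956/3469 + 47608 = 165156108/3469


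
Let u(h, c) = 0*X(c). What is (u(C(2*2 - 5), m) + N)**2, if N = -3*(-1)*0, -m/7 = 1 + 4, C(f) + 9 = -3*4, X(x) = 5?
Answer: 0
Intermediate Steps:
C(f) = -21 (C(f) = -9 - 3*4 = -9 - 12 = -21)
m = -35 (m = -7*(1 + 4) = -7*5 = -35)
u(h, c) = 0 (u(h, c) = 0*5 = 0)
N = 0 (N = 3*0 = 0)
(u(C(2*2 - 5), m) + N)**2 = (0 + 0)**2 = 0**2 = 0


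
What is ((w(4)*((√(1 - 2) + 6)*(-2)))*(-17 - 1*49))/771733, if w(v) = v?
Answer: 3168/771733 + 528*I/771733 ≈ 0.004105 + 0.00068417*I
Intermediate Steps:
((w(4)*((√(1 - 2) + 6)*(-2)))*(-17 - 1*49))/771733 = ((4*((√(1 - 2) + 6)*(-2)))*(-17 - 1*49))/771733 = ((4*((√(-1) + 6)*(-2)))*(-17 - 49))*(1/771733) = ((4*((I + 6)*(-2)))*(-66))*(1/771733) = ((4*((6 + I)*(-2)))*(-66))*(1/771733) = ((4*(-12 - 2*I))*(-66))*(1/771733) = ((-48 - 8*I)*(-66))*(1/771733) = (3168 + 528*I)*(1/771733) = 3168/771733 + 528*I/771733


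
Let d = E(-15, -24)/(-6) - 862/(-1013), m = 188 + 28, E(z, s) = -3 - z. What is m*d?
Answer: -251424/1013 ≈ -248.20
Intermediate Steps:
m = 216
d = -1164/1013 (d = (-3 - 1*(-15))/(-6) - 862/(-1013) = (-3 + 15)*(-⅙) - 862*(-1/1013) = 12*(-⅙) + 862/1013 = -2 + 862/1013 = -1164/1013 ≈ -1.1491)
m*d = 216*(-1164/1013) = -251424/1013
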